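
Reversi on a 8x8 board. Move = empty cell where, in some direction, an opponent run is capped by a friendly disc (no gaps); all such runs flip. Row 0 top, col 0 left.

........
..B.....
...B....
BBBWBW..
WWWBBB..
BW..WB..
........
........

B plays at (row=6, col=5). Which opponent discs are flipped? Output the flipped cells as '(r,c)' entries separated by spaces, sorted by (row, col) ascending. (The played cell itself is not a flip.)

Answer: (5,4)

Derivation:
Dir NW: opp run (5,4) capped by B -> flip
Dir N: first cell 'B' (not opp) -> no flip
Dir NE: first cell '.' (not opp) -> no flip
Dir W: first cell '.' (not opp) -> no flip
Dir E: first cell '.' (not opp) -> no flip
Dir SW: first cell '.' (not opp) -> no flip
Dir S: first cell '.' (not opp) -> no flip
Dir SE: first cell '.' (not opp) -> no flip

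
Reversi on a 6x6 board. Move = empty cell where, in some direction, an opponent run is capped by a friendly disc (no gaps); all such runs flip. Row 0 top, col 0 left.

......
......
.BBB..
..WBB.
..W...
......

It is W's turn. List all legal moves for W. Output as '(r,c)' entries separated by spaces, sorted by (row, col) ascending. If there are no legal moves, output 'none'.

(1,0): flips 1 -> legal
(1,1): no bracket -> illegal
(1,2): flips 1 -> legal
(1,3): no bracket -> illegal
(1,4): flips 1 -> legal
(2,0): no bracket -> illegal
(2,4): flips 1 -> legal
(2,5): no bracket -> illegal
(3,0): no bracket -> illegal
(3,1): no bracket -> illegal
(3,5): flips 2 -> legal
(4,3): no bracket -> illegal
(4,4): no bracket -> illegal
(4,5): no bracket -> illegal

Answer: (1,0) (1,2) (1,4) (2,4) (3,5)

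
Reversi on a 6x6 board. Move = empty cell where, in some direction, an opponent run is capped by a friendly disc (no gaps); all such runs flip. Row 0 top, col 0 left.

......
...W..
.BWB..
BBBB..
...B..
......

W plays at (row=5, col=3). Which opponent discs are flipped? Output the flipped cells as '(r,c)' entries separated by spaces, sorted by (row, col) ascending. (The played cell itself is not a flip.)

Answer: (2,3) (3,3) (4,3)

Derivation:
Dir NW: first cell '.' (not opp) -> no flip
Dir N: opp run (4,3) (3,3) (2,3) capped by W -> flip
Dir NE: first cell '.' (not opp) -> no flip
Dir W: first cell '.' (not opp) -> no flip
Dir E: first cell '.' (not opp) -> no flip
Dir SW: edge -> no flip
Dir S: edge -> no flip
Dir SE: edge -> no flip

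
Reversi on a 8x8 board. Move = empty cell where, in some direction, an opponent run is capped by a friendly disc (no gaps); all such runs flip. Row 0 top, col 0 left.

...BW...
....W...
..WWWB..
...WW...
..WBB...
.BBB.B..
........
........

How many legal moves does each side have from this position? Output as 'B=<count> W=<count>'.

-- B to move --
(0,5): flips 1 -> legal
(1,1): flips 2 -> legal
(1,2): no bracket -> illegal
(1,3): flips 2 -> legal
(1,5): flips 3 -> legal
(2,1): flips 3 -> legal
(3,1): flips 1 -> legal
(3,2): flips 1 -> legal
(3,5): no bracket -> illegal
(4,1): flips 1 -> legal
(4,5): no bracket -> illegal
B mobility = 8
-- W to move --
(0,2): flips 1 -> legal
(1,2): no bracket -> illegal
(1,3): no bracket -> illegal
(1,5): no bracket -> illegal
(1,6): flips 1 -> legal
(2,6): flips 1 -> legal
(3,2): no bracket -> illegal
(3,5): no bracket -> illegal
(3,6): flips 1 -> legal
(4,0): no bracket -> illegal
(4,1): no bracket -> illegal
(4,5): flips 2 -> legal
(4,6): no bracket -> illegal
(5,0): no bracket -> illegal
(5,4): flips 1 -> legal
(5,6): no bracket -> illegal
(6,0): flips 1 -> legal
(6,1): flips 2 -> legal
(6,2): flips 1 -> legal
(6,3): flips 2 -> legal
(6,4): flips 1 -> legal
(6,5): no bracket -> illegal
(6,6): flips 2 -> legal
W mobility = 12

Answer: B=8 W=12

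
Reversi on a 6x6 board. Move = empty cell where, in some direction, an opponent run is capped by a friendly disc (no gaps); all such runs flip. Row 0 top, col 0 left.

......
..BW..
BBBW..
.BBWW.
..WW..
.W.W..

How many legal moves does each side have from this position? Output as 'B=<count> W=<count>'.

Answer: B=8 W=7

Derivation:
-- B to move --
(0,2): no bracket -> illegal
(0,3): no bracket -> illegal
(0,4): flips 1 -> legal
(1,4): flips 2 -> legal
(2,4): flips 1 -> legal
(2,5): no bracket -> illegal
(3,5): flips 2 -> legal
(4,0): no bracket -> illegal
(4,1): no bracket -> illegal
(4,4): flips 1 -> legal
(4,5): flips 2 -> legal
(5,0): no bracket -> illegal
(5,2): flips 1 -> legal
(5,4): flips 1 -> legal
B mobility = 8
-- W to move --
(0,1): flips 1 -> legal
(0,2): flips 3 -> legal
(0,3): no bracket -> illegal
(1,0): flips 2 -> legal
(1,1): flips 2 -> legal
(3,0): flips 2 -> legal
(4,0): flips 2 -> legal
(4,1): flips 1 -> legal
W mobility = 7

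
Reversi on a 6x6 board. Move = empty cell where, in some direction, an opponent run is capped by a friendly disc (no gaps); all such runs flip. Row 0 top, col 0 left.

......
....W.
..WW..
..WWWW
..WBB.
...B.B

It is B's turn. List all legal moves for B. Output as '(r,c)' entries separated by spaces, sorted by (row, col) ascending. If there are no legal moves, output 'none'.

(0,3): no bracket -> illegal
(0,4): no bracket -> illegal
(0,5): no bracket -> illegal
(1,1): flips 2 -> legal
(1,2): no bracket -> illegal
(1,3): flips 2 -> legal
(1,5): no bracket -> illegal
(2,1): flips 1 -> legal
(2,4): flips 1 -> legal
(2,5): flips 1 -> legal
(3,1): flips 1 -> legal
(4,1): flips 1 -> legal
(4,5): no bracket -> illegal
(5,1): no bracket -> illegal
(5,2): no bracket -> illegal

Answer: (1,1) (1,3) (2,1) (2,4) (2,5) (3,1) (4,1)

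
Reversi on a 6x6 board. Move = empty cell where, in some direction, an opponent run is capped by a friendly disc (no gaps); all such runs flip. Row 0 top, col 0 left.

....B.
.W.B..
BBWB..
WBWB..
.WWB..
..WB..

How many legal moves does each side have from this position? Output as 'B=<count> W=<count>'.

Answer: B=6 W=8

Derivation:
-- B to move --
(0,0): flips 2 -> legal
(0,1): flips 1 -> legal
(0,2): flips 1 -> legal
(1,0): no bracket -> illegal
(1,2): no bracket -> illegal
(4,0): flips 3 -> legal
(5,0): flips 2 -> legal
(5,1): flips 3 -> legal
B mobility = 6
-- W to move --
(0,2): no bracket -> illegal
(0,3): no bracket -> illegal
(0,5): no bracket -> illegal
(1,0): flips 2 -> legal
(1,2): flips 1 -> legal
(1,4): flips 1 -> legal
(1,5): no bracket -> illegal
(2,4): flips 2 -> legal
(3,4): flips 2 -> legal
(4,0): flips 1 -> legal
(4,4): flips 2 -> legal
(5,4): flips 2 -> legal
W mobility = 8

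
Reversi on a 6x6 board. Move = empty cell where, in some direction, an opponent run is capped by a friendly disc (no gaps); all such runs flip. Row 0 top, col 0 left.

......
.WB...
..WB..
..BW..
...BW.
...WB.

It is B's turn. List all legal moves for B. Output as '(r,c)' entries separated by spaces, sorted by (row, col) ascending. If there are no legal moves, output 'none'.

(0,0): no bracket -> illegal
(0,1): no bracket -> illegal
(0,2): no bracket -> illegal
(1,0): flips 1 -> legal
(1,3): no bracket -> illegal
(2,0): no bracket -> illegal
(2,1): flips 1 -> legal
(2,4): no bracket -> illegal
(3,1): no bracket -> illegal
(3,4): flips 2 -> legal
(3,5): no bracket -> illegal
(4,2): no bracket -> illegal
(4,5): flips 1 -> legal
(5,2): flips 1 -> legal
(5,5): no bracket -> illegal

Answer: (1,0) (2,1) (3,4) (4,5) (5,2)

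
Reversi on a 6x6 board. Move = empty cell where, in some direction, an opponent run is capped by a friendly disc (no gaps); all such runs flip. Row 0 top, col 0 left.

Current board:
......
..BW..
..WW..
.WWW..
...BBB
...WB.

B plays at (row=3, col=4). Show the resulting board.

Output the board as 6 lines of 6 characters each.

Answer: ......
..BW..
..WB..
.WWWB.
...BBB
...WB.

Derivation:
Place B at (3,4); scan 8 dirs for brackets.
Dir NW: opp run (2,3) capped by B -> flip
Dir N: first cell '.' (not opp) -> no flip
Dir NE: first cell '.' (not opp) -> no flip
Dir W: opp run (3,3) (3,2) (3,1), next='.' -> no flip
Dir E: first cell '.' (not opp) -> no flip
Dir SW: first cell 'B' (not opp) -> no flip
Dir S: first cell 'B' (not opp) -> no flip
Dir SE: first cell 'B' (not opp) -> no flip
All flips: (2,3)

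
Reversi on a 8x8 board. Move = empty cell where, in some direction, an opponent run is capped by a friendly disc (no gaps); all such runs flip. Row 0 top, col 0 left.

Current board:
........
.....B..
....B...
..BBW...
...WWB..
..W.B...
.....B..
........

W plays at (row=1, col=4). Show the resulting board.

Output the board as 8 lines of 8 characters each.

Place W at (1,4); scan 8 dirs for brackets.
Dir NW: first cell '.' (not opp) -> no flip
Dir N: first cell '.' (not opp) -> no flip
Dir NE: first cell '.' (not opp) -> no flip
Dir W: first cell '.' (not opp) -> no flip
Dir E: opp run (1,5), next='.' -> no flip
Dir SW: first cell '.' (not opp) -> no flip
Dir S: opp run (2,4) capped by W -> flip
Dir SE: first cell '.' (not opp) -> no flip
All flips: (2,4)

Answer: ........
....WB..
....W...
..BBW...
...WWB..
..W.B...
.....B..
........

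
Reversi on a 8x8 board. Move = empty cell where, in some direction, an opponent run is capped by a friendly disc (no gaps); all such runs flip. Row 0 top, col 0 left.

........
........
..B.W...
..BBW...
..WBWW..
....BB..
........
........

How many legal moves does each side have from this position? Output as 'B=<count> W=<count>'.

Answer: B=9 W=8

Derivation:
-- B to move --
(1,3): no bracket -> illegal
(1,4): flips 3 -> legal
(1,5): flips 1 -> legal
(2,3): no bracket -> illegal
(2,5): flips 1 -> legal
(3,1): no bracket -> illegal
(3,5): flips 2 -> legal
(3,6): flips 1 -> legal
(4,1): flips 1 -> legal
(4,6): flips 2 -> legal
(5,1): flips 1 -> legal
(5,2): flips 1 -> legal
(5,3): no bracket -> illegal
(5,6): no bracket -> illegal
B mobility = 9
-- W to move --
(1,1): flips 2 -> legal
(1,2): flips 2 -> legal
(1,3): no bracket -> illegal
(2,1): no bracket -> illegal
(2,3): no bracket -> illegal
(3,1): flips 2 -> legal
(4,1): no bracket -> illegal
(4,6): no bracket -> illegal
(5,2): flips 1 -> legal
(5,3): no bracket -> illegal
(5,6): no bracket -> illegal
(6,3): flips 1 -> legal
(6,4): flips 1 -> legal
(6,5): flips 1 -> legal
(6,6): flips 1 -> legal
W mobility = 8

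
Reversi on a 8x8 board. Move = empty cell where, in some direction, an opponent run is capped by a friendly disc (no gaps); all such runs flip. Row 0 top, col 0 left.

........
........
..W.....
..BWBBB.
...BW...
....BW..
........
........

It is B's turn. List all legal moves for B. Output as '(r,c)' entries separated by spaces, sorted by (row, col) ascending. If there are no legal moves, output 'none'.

Answer: (1,2) (2,3) (4,5) (5,3) (5,6)

Derivation:
(1,1): no bracket -> illegal
(1,2): flips 1 -> legal
(1,3): no bracket -> illegal
(2,1): no bracket -> illegal
(2,3): flips 1 -> legal
(2,4): no bracket -> illegal
(3,1): no bracket -> illegal
(4,2): no bracket -> illegal
(4,5): flips 1 -> legal
(4,6): no bracket -> illegal
(5,3): flips 1 -> legal
(5,6): flips 1 -> legal
(6,4): no bracket -> illegal
(6,5): no bracket -> illegal
(6,6): no bracket -> illegal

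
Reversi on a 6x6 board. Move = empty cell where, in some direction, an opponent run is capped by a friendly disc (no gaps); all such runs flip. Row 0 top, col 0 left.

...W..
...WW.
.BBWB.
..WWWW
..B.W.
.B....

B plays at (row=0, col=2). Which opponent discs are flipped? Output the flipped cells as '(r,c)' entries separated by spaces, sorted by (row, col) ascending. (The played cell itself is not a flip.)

Dir NW: edge -> no flip
Dir N: edge -> no flip
Dir NE: edge -> no flip
Dir W: first cell '.' (not opp) -> no flip
Dir E: opp run (0,3), next='.' -> no flip
Dir SW: first cell '.' (not opp) -> no flip
Dir S: first cell '.' (not opp) -> no flip
Dir SE: opp run (1,3) capped by B -> flip

Answer: (1,3)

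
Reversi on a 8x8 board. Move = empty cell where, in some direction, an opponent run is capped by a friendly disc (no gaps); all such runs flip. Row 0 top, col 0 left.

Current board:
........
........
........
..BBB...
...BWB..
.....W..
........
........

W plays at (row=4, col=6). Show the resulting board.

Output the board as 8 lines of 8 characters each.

Answer: ........
........
........
..BBB...
...BWWW.
.....W..
........
........

Derivation:
Place W at (4,6); scan 8 dirs for brackets.
Dir NW: first cell '.' (not opp) -> no flip
Dir N: first cell '.' (not opp) -> no flip
Dir NE: first cell '.' (not opp) -> no flip
Dir W: opp run (4,5) capped by W -> flip
Dir E: first cell '.' (not opp) -> no flip
Dir SW: first cell 'W' (not opp) -> no flip
Dir S: first cell '.' (not opp) -> no flip
Dir SE: first cell '.' (not opp) -> no flip
All flips: (4,5)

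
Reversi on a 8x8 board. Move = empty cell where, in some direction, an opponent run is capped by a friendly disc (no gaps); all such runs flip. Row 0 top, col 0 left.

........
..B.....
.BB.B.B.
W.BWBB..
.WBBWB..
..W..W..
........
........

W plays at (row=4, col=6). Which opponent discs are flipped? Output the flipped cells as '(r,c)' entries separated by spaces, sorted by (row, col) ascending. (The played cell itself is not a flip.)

Answer: (4,5)

Derivation:
Dir NW: opp run (3,5) (2,4), next='.' -> no flip
Dir N: first cell '.' (not opp) -> no flip
Dir NE: first cell '.' (not opp) -> no flip
Dir W: opp run (4,5) capped by W -> flip
Dir E: first cell '.' (not opp) -> no flip
Dir SW: first cell 'W' (not opp) -> no flip
Dir S: first cell '.' (not opp) -> no flip
Dir SE: first cell '.' (not opp) -> no flip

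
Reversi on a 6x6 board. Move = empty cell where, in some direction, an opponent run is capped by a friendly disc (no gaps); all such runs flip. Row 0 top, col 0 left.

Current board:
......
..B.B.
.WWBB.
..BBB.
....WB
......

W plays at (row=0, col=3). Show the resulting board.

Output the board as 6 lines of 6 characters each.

Answer: ...W..
..W.B.
.WWBB.
..BBB.
....WB
......

Derivation:
Place W at (0,3); scan 8 dirs for brackets.
Dir NW: edge -> no flip
Dir N: edge -> no flip
Dir NE: edge -> no flip
Dir W: first cell '.' (not opp) -> no flip
Dir E: first cell '.' (not opp) -> no flip
Dir SW: opp run (1,2) capped by W -> flip
Dir S: first cell '.' (not opp) -> no flip
Dir SE: opp run (1,4), next='.' -> no flip
All flips: (1,2)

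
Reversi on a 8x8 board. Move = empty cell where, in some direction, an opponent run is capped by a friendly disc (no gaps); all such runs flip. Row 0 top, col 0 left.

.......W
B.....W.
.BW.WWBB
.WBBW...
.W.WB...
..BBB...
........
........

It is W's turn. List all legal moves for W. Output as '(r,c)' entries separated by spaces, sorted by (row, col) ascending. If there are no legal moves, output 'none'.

Answer: (1,1) (2,0) (2,3) (3,6) (4,2) (4,5) (5,5) (6,1) (6,3) (6,4) (6,5)

Derivation:
(0,0): no bracket -> illegal
(0,1): no bracket -> illegal
(1,1): flips 1 -> legal
(1,2): no bracket -> illegal
(1,5): no bracket -> illegal
(1,7): no bracket -> illegal
(2,0): flips 1 -> legal
(2,3): flips 2 -> legal
(3,0): no bracket -> illegal
(3,5): no bracket -> illegal
(3,6): flips 1 -> legal
(3,7): no bracket -> illegal
(4,2): flips 2 -> legal
(4,5): flips 1 -> legal
(5,1): no bracket -> illegal
(5,5): flips 2 -> legal
(6,1): flips 1 -> legal
(6,2): no bracket -> illegal
(6,3): flips 2 -> legal
(6,4): flips 2 -> legal
(6,5): flips 1 -> legal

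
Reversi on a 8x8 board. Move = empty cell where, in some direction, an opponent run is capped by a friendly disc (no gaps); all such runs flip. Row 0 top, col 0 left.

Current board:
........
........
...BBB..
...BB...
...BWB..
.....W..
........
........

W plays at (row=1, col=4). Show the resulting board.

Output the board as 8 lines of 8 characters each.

Answer: ........
....W...
...BWB..
...BW...
...BWB..
.....W..
........
........

Derivation:
Place W at (1,4); scan 8 dirs for brackets.
Dir NW: first cell '.' (not opp) -> no flip
Dir N: first cell '.' (not opp) -> no flip
Dir NE: first cell '.' (not opp) -> no flip
Dir W: first cell '.' (not opp) -> no flip
Dir E: first cell '.' (not opp) -> no flip
Dir SW: opp run (2,3), next='.' -> no flip
Dir S: opp run (2,4) (3,4) capped by W -> flip
Dir SE: opp run (2,5), next='.' -> no flip
All flips: (2,4) (3,4)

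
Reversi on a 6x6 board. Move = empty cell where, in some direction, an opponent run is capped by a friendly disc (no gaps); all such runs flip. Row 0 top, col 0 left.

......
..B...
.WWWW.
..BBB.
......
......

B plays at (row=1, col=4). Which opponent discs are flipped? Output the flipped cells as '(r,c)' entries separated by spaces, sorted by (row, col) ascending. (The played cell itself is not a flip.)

Answer: (2,3) (2,4)

Derivation:
Dir NW: first cell '.' (not opp) -> no flip
Dir N: first cell '.' (not opp) -> no flip
Dir NE: first cell '.' (not opp) -> no flip
Dir W: first cell '.' (not opp) -> no flip
Dir E: first cell '.' (not opp) -> no flip
Dir SW: opp run (2,3) capped by B -> flip
Dir S: opp run (2,4) capped by B -> flip
Dir SE: first cell '.' (not opp) -> no flip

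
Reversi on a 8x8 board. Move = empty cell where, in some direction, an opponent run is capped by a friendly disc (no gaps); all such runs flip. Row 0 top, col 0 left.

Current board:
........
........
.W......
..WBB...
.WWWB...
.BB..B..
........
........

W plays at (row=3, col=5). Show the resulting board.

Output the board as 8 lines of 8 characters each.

Answer: ........
........
.W......
..WWWW..
.WWWB...
.BB..B..
........
........

Derivation:
Place W at (3,5); scan 8 dirs for brackets.
Dir NW: first cell '.' (not opp) -> no flip
Dir N: first cell '.' (not opp) -> no flip
Dir NE: first cell '.' (not opp) -> no flip
Dir W: opp run (3,4) (3,3) capped by W -> flip
Dir E: first cell '.' (not opp) -> no flip
Dir SW: opp run (4,4), next='.' -> no flip
Dir S: first cell '.' (not opp) -> no flip
Dir SE: first cell '.' (not opp) -> no flip
All flips: (3,3) (3,4)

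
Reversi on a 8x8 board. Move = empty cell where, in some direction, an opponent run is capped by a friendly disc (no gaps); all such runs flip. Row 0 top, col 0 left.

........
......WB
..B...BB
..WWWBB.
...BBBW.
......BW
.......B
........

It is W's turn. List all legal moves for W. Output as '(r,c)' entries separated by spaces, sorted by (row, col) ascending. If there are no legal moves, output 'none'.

Answer: (1,1) (1,2) (2,4) (3,7) (4,2) (5,2) (5,3) (5,4) (5,5) (6,6) (7,7)

Derivation:
(0,6): no bracket -> illegal
(0,7): no bracket -> illegal
(1,1): flips 1 -> legal
(1,2): flips 1 -> legal
(1,3): no bracket -> illegal
(1,5): no bracket -> illegal
(2,1): no bracket -> illegal
(2,3): no bracket -> illegal
(2,4): flips 1 -> legal
(2,5): no bracket -> illegal
(3,1): no bracket -> illegal
(3,7): flips 2 -> legal
(4,2): flips 3 -> legal
(4,7): no bracket -> illegal
(5,2): flips 1 -> legal
(5,3): flips 1 -> legal
(5,4): flips 2 -> legal
(5,5): flips 2 -> legal
(6,5): no bracket -> illegal
(6,6): flips 1 -> legal
(7,6): no bracket -> illegal
(7,7): flips 1 -> legal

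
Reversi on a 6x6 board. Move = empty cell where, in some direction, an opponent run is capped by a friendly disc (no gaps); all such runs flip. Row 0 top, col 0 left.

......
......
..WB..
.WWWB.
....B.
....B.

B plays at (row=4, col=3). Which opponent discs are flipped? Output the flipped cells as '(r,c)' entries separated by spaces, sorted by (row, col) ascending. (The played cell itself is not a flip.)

Dir NW: opp run (3,2), next='.' -> no flip
Dir N: opp run (3,3) capped by B -> flip
Dir NE: first cell 'B' (not opp) -> no flip
Dir W: first cell '.' (not opp) -> no flip
Dir E: first cell 'B' (not opp) -> no flip
Dir SW: first cell '.' (not opp) -> no flip
Dir S: first cell '.' (not opp) -> no flip
Dir SE: first cell 'B' (not opp) -> no flip

Answer: (3,3)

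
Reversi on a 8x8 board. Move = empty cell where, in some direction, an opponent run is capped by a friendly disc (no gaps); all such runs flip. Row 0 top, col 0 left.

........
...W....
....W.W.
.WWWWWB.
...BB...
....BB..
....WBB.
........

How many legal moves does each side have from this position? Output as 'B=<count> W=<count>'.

-- B to move --
(0,2): no bracket -> illegal
(0,3): no bracket -> illegal
(0,4): no bracket -> illegal
(1,2): no bracket -> illegal
(1,4): flips 2 -> legal
(1,5): no bracket -> illegal
(1,6): flips 1 -> legal
(1,7): flips 2 -> legal
(2,0): no bracket -> illegal
(2,1): flips 1 -> legal
(2,2): flips 1 -> legal
(2,3): flips 1 -> legal
(2,5): flips 1 -> legal
(2,7): no bracket -> illegal
(3,0): flips 5 -> legal
(3,7): no bracket -> illegal
(4,0): no bracket -> illegal
(4,1): no bracket -> illegal
(4,2): no bracket -> illegal
(4,5): no bracket -> illegal
(4,6): no bracket -> illegal
(5,3): no bracket -> illegal
(6,3): flips 1 -> legal
(7,3): flips 1 -> legal
(7,4): flips 1 -> legal
(7,5): no bracket -> illegal
B mobility = 11
-- W to move --
(2,5): no bracket -> illegal
(2,7): no bracket -> illegal
(3,7): flips 1 -> legal
(4,2): no bracket -> illegal
(4,5): no bracket -> illegal
(4,6): flips 2 -> legal
(4,7): no bracket -> illegal
(5,2): flips 1 -> legal
(5,3): flips 2 -> legal
(5,6): no bracket -> illegal
(5,7): no bracket -> illegal
(6,3): no bracket -> illegal
(6,7): flips 2 -> legal
(7,4): no bracket -> illegal
(7,5): no bracket -> illegal
(7,6): flips 3 -> legal
(7,7): flips 3 -> legal
W mobility = 7

Answer: B=11 W=7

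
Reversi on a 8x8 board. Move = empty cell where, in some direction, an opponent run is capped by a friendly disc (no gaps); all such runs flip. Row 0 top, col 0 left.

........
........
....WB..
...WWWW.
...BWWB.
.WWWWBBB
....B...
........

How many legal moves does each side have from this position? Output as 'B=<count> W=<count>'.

-- B to move --
(1,3): flips 2 -> legal
(1,4): flips 4 -> legal
(1,5): no bracket -> illegal
(2,2): flips 2 -> legal
(2,3): flips 4 -> legal
(2,6): flips 1 -> legal
(2,7): no bracket -> illegal
(3,2): no bracket -> illegal
(3,7): no bracket -> illegal
(4,0): no bracket -> illegal
(4,1): no bracket -> illegal
(4,2): flips 1 -> legal
(4,7): flips 1 -> legal
(5,0): flips 4 -> legal
(6,0): no bracket -> illegal
(6,1): flips 1 -> legal
(6,2): no bracket -> illegal
(6,3): flips 1 -> legal
(6,5): flips 1 -> legal
B mobility = 11
-- W to move --
(1,4): flips 1 -> legal
(1,5): flips 1 -> legal
(1,6): flips 1 -> legal
(2,6): flips 1 -> legal
(3,2): flips 1 -> legal
(3,7): no bracket -> illegal
(4,2): flips 1 -> legal
(4,7): flips 1 -> legal
(6,3): no bracket -> illegal
(6,5): flips 1 -> legal
(6,6): flips 3 -> legal
(6,7): flips 1 -> legal
(7,3): no bracket -> illegal
(7,4): flips 1 -> legal
(7,5): flips 1 -> legal
W mobility = 12

Answer: B=11 W=12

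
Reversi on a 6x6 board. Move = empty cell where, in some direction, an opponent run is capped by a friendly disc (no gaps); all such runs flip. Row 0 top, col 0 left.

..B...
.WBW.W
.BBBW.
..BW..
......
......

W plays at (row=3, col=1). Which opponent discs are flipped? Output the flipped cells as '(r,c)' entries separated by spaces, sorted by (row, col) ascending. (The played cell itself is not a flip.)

Answer: (2,1) (2,2) (3,2)

Derivation:
Dir NW: first cell '.' (not opp) -> no flip
Dir N: opp run (2,1) capped by W -> flip
Dir NE: opp run (2,2) capped by W -> flip
Dir W: first cell '.' (not opp) -> no flip
Dir E: opp run (3,2) capped by W -> flip
Dir SW: first cell '.' (not opp) -> no flip
Dir S: first cell '.' (not opp) -> no flip
Dir SE: first cell '.' (not opp) -> no flip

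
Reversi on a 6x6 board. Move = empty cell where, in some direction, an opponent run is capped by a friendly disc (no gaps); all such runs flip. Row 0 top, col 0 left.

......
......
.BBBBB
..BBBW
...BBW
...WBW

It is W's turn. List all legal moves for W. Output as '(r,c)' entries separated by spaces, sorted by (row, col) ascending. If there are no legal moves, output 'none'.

(1,0): no bracket -> illegal
(1,1): flips 3 -> legal
(1,2): flips 2 -> legal
(1,3): flips 4 -> legal
(1,4): no bracket -> illegal
(1,5): flips 1 -> legal
(2,0): no bracket -> illegal
(3,0): no bracket -> illegal
(3,1): flips 3 -> legal
(4,1): no bracket -> illegal
(4,2): flips 2 -> legal
(5,2): no bracket -> illegal

Answer: (1,1) (1,2) (1,3) (1,5) (3,1) (4,2)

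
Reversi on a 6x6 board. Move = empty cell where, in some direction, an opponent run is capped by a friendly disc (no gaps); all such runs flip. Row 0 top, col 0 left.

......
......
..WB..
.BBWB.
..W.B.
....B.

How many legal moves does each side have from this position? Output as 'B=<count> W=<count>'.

Answer: B=7 W=7

Derivation:
-- B to move --
(1,1): flips 2 -> legal
(1,2): flips 1 -> legal
(1,3): flips 1 -> legal
(2,1): flips 1 -> legal
(2,4): no bracket -> illegal
(4,1): no bracket -> illegal
(4,3): flips 1 -> legal
(5,1): no bracket -> illegal
(5,2): flips 1 -> legal
(5,3): flips 1 -> legal
B mobility = 7
-- W to move --
(1,2): no bracket -> illegal
(1,3): flips 1 -> legal
(1,4): no bracket -> illegal
(2,0): flips 1 -> legal
(2,1): no bracket -> illegal
(2,4): flips 1 -> legal
(2,5): no bracket -> illegal
(3,0): flips 2 -> legal
(3,5): flips 1 -> legal
(4,0): flips 1 -> legal
(4,1): no bracket -> illegal
(4,3): no bracket -> illegal
(4,5): no bracket -> illegal
(5,3): no bracket -> illegal
(5,5): flips 1 -> legal
W mobility = 7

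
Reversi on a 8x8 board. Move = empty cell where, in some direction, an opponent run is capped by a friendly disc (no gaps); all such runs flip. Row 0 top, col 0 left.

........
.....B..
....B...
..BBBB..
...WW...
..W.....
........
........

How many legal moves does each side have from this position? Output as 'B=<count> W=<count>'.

Answer: B=4 W=6

Derivation:
-- B to move --
(4,1): no bracket -> illegal
(4,2): no bracket -> illegal
(4,5): no bracket -> illegal
(5,1): no bracket -> illegal
(5,3): flips 2 -> legal
(5,4): flips 2 -> legal
(5,5): flips 1 -> legal
(6,1): flips 2 -> legal
(6,2): no bracket -> illegal
(6,3): no bracket -> illegal
B mobility = 4
-- W to move --
(0,4): no bracket -> illegal
(0,5): no bracket -> illegal
(0,6): no bracket -> illegal
(1,3): no bracket -> illegal
(1,4): flips 2 -> legal
(1,6): no bracket -> illegal
(2,1): flips 1 -> legal
(2,2): flips 1 -> legal
(2,3): flips 1 -> legal
(2,5): flips 1 -> legal
(2,6): flips 1 -> legal
(3,1): no bracket -> illegal
(3,6): no bracket -> illegal
(4,1): no bracket -> illegal
(4,2): no bracket -> illegal
(4,5): no bracket -> illegal
(4,6): no bracket -> illegal
W mobility = 6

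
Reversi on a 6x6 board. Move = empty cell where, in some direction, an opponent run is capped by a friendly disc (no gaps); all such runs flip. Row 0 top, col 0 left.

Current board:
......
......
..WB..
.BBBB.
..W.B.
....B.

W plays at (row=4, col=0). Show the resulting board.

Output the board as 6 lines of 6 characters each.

Place W at (4,0); scan 8 dirs for brackets.
Dir NW: edge -> no flip
Dir N: first cell '.' (not opp) -> no flip
Dir NE: opp run (3,1) capped by W -> flip
Dir W: edge -> no flip
Dir E: first cell '.' (not opp) -> no flip
Dir SW: edge -> no flip
Dir S: first cell '.' (not opp) -> no flip
Dir SE: first cell '.' (not opp) -> no flip
All flips: (3,1)

Answer: ......
......
..WB..
.WBBB.
W.W.B.
....B.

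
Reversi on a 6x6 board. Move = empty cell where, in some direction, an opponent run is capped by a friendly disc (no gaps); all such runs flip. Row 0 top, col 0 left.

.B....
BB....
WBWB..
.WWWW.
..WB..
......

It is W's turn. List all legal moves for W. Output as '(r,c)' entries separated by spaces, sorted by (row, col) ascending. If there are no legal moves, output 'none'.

(0,0): flips 2 -> legal
(0,2): flips 1 -> legal
(1,2): flips 1 -> legal
(1,3): flips 1 -> legal
(1,4): flips 1 -> legal
(2,4): flips 1 -> legal
(3,0): no bracket -> illegal
(4,4): flips 1 -> legal
(5,2): flips 1 -> legal
(5,3): flips 1 -> legal
(5,4): flips 1 -> legal

Answer: (0,0) (0,2) (1,2) (1,3) (1,4) (2,4) (4,4) (5,2) (5,3) (5,4)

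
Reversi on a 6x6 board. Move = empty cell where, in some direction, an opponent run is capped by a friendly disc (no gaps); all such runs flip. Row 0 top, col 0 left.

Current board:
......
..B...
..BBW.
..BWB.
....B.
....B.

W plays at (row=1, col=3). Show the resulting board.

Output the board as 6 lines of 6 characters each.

Place W at (1,3); scan 8 dirs for brackets.
Dir NW: first cell '.' (not opp) -> no flip
Dir N: first cell '.' (not opp) -> no flip
Dir NE: first cell '.' (not opp) -> no flip
Dir W: opp run (1,2), next='.' -> no flip
Dir E: first cell '.' (not opp) -> no flip
Dir SW: opp run (2,2), next='.' -> no flip
Dir S: opp run (2,3) capped by W -> flip
Dir SE: first cell 'W' (not opp) -> no flip
All flips: (2,3)

Answer: ......
..BW..
..BWW.
..BWB.
....B.
....B.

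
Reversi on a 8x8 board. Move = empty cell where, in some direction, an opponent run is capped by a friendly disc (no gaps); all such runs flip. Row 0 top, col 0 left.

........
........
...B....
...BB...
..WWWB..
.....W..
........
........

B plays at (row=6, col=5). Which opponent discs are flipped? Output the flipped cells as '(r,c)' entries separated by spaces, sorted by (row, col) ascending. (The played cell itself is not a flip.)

Dir NW: first cell '.' (not opp) -> no flip
Dir N: opp run (5,5) capped by B -> flip
Dir NE: first cell '.' (not opp) -> no flip
Dir W: first cell '.' (not opp) -> no flip
Dir E: first cell '.' (not opp) -> no flip
Dir SW: first cell '.' (not opp) -> no flip
Dir S: first cell '.' (not opp) -> no flip
Dir SE: first cell '.' (not opp) -> no flip

Answer: (5,5)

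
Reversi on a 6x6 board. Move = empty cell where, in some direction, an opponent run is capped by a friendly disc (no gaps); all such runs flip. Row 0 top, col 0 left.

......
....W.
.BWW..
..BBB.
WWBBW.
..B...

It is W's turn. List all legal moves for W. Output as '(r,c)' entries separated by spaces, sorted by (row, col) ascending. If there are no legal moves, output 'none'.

Answer: (2,0) (2,4) (4,5) (5,3)

Derivation:
(1,0): no bracket -> illegal
(1,1): no bracket -> illegal
(1,2): no bracket -> illegal
(2,0): flips 1 -> legal
(2,4): flips 1 -> legal
(2,5): no bracket -> illegal
(3,0): no bracket -> illegal
(3,1): no bracket -> illegal
(3,5): no bracket -> illegal
(4,5): flips 1 -> legal
(5,1): no bracket -> illegal
(5,3): flips 2 -> legal
(5,4): no bracket -> illegal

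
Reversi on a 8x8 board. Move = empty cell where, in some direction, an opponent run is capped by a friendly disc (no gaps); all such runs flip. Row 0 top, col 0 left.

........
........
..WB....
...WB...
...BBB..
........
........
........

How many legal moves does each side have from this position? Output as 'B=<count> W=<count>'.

Answer: B=3 W=5

Derivation:
-- B to move --
(1,1): flips 2 -> legal
(1,2): no bracket -> illegal
(1,3): no bracket -> illegal
(2,1): flips 1 -> legal
(2,4): no bracket -> illegal
(3,1): no bracket -> illegal
(3,2): flips 1 -> legal
(4,2): no bracket -> illegal
B mobility = 3
-- W to move --
(1,2): no bracket -> illegal
(1,3): flips 1 -> legal
(1,4): no bracket -> illegal
(2,4): flips 1 -> legal
(2,5): no bracket -> illegal
(3,2): no bracket -> illegal
(3,5): flips 1 -> legal
(3,6): no bracket -> illegal
(4,2): no bracket -> illegal
(4,6): no bracket -> illegal
(5,2): no bracket -> illegal
(5,3): flips 1 -> legal
(5,4): no bracket -> illegal
(5,5): flips 1 -> legal
(5,6): no bracket -> illegal
W mobility = 5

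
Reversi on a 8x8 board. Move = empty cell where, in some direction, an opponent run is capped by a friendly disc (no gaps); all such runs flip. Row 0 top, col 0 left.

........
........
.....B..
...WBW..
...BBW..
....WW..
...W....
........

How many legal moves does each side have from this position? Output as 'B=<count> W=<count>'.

Answer: B=10 W=6

Derivation:
-- B to move --
(2,2): flips 1 -> legal
(2,3): flips 1 -> legal
(2,4): no bracket -> illegal
(2,6): flips 1 -> legal
(3,2): flips 1 -> legal
(3,6): flips 1 -> legal
(4,2): no bracket -> illegal
(4,6): flips 1 -> legal
(5,2): no bracket -> illegal
(5,3): no bracket -> illegal
(5,6): flips 1 -> legal
(6,2): no bracket -> illegal
(6,4): flips 1 -> legal
(6,5): flips 4 -> legal
(6,6): flips 1 -> legal
(7,2): no bracket -> illegal
(7,3): no bracket -> illegal
(7,4): no bracket -> illegal
B mobility = 10
-- W to move --
(1,4): no bracket -> illegal
(1,5): flips 1 -> legal
(1,6): no bracket -> illegal
(2,3): flips 1 -> legal
(2,4): flips 2 -> legal
(2,6): no bracket -> illegal
(3,2): flips 1 -> legal
(3,6): no bracket -> illegal
(4,2): flips 2 -> legal
(5,2): no bracket -> illegal
(5,3): flips 2 -> legal
W mobility = 6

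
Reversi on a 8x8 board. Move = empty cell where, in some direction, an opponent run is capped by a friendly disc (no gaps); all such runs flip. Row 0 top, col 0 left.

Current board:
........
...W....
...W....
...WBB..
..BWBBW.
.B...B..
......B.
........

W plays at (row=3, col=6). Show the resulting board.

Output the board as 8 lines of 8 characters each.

Place W at (3,6); scan 8 dirs for brackets.
Dir NW: first cell '.' (not opp) -> no flip
Dir N: first cell '.' (not opp) -> no flip
Dir NE: first cell '.' (not opp) -> no flip
Dir W: opp run (3,5) (3,4) capped by W -> flip
Dir E: first cell '.' (not opp) -> no flip
Dir SW: opp run (4,5), next='.' -> no flip
Dir S: first cell 'W' (not opp) -> no flip
Dir SE: first cell '.' (not opp) -> no flip
All flips: (3,4) (3,5)

Answer: ........
...W....
...W....
...WWWW.
..BWBBW.
.B...B..
......B.
........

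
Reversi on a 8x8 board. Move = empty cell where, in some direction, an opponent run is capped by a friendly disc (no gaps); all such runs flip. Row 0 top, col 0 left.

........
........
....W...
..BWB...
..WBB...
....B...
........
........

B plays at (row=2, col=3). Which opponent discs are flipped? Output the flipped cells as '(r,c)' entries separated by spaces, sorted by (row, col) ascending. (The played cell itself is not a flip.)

Dir NW: first cell '.' (not opp) -> no flip
Dir N: first cell '.' (not opp) -> no flip
Dir NE: first cell '.' (not opp) -> no flip
Dir W: first cell '.' (not opp) -> no flip
Dir E: opp run (2,4), next='.' -> no flip
Dir SW: first cell 'B' (not opp) -> no flip
Dir S: opp run (3,3) capped by B -> flip
Dir SE: first cell 'B' (not opp) -> no flip

Answer: (3,3)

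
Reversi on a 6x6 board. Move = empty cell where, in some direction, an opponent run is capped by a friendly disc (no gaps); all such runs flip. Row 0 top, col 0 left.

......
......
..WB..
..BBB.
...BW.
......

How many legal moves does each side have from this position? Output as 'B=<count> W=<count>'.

-- B to move --
(1,1): flips 1 -> legal
(1,2): flips 1 -> legal
(1,3): no bracket -> illegal
(2,1): flips 1 -> legal
(3,1): no bracket -> illegal
(3,5): no bracket -> illegal
(4,5): flips 1 -> legal
(5,3): no bracket -> illegal
(5,4): flips 1 -> legal
(5,5): flips 1 -> legal
B mobility = 6
-- W to move --
(1,2): no bracket -> illegal
(1,3): no bracket -> illegal
(1,4): no bracket -> illegal
(2,1): no bracket -> illegal
(2,4): flips 2 -> legal
(2,5): no bracket -> illegal
(3,1): no bracket -> illegal
(3,5): no bracket -> illegal
(4,1): no bracket -> illegal
(4,2): flips 2 -> legal
(4,5): no bracket -> illegal
(5,2): no bracket -> illegal
(5,3): no bracket -> illegal
(5,4): no bracket -> illegal
W mobility = 2

Answer: B=6 W=2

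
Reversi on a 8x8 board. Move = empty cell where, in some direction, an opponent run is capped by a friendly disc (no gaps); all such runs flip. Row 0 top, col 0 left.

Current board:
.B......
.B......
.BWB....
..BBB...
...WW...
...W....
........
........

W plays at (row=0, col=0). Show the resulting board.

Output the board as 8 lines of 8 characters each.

Answer: WB......
.W......
.BWB....
..BBB...
...WW...
...W....
........
........

Derivation:
Place W at (0,0); scan 8 dirs for brackets.
Dir NW: edge -> no flip
Dir N: edge -> no flip
Dir NE: edge -> no flip
Dir W: edge -> no flip
Dir E: opp run (0,1), next='.' -> no flip
Dir SW: edge -> no flip
Dir S: first cell '.' (not opp) -> no flip
Dir SE: opp run (1,1) capped by W -> flip
All flips: (1,1)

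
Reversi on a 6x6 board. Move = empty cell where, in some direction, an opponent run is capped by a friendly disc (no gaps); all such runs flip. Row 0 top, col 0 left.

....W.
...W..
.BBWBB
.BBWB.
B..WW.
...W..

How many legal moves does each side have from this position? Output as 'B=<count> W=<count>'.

-- B to move --
(0,2): flips 1 -> legal
(0,3): no bracket -> illegal
(0,5): no bracket -> illegal
(1,2): flips 1 -> legal
(1,4): flips 1 -> legal
(1,5): no bracket -> illegal
(3,5): no bracket -> illegal
(4,2): flips 1 -> legal
(4,5): no bracket -> illegal
(5,2): flips 1 -> legal
(5,4): flips 2 -> legal
(5,5): flips 2 -> legal
B mobility = 7
-- W to move --
(1,0): flips 2 -> legal
(1,1): flips 1 -> legal
(1,2): no bracket -> illegal
(1,4): flips 2 -> legal
(1,5): flips 1 -> legal
(2,0): flips 2 -> legal
(3,0): flips 2 -> legal
(3,5): flips 2 -> legal
(4,1): flips 1 -> legal
(4,2): no bracket -> illegal
(4,5): flips 1 -> legal
(5,0): no bracket -> illegal
(5,1): no bracket -> illegal
W mobility = 9

Answer: B=7 W=9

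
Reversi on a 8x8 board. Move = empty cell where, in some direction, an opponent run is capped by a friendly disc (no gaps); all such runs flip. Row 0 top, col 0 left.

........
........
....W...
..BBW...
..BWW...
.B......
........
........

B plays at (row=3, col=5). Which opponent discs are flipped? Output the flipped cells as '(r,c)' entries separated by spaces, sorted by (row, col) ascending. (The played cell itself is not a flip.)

Dir NW: opp run (2,4), next='.' -> no flip
Dir N: first cell '.' (not opp) -> no flip
Dir NE: first cell '.' (not opp) -> no flip
Dir W: opp run (3,4) capped by B -> flip
Dir E: first cell '.' (not opp) -> no flip
Dir SW: opp run (4,4), next='.' -> no flip
Dir S: first cell '.' (not opp) -> no flip
Dir SE: first cell '.' (not opp) -> no flip

Answer: (3,4)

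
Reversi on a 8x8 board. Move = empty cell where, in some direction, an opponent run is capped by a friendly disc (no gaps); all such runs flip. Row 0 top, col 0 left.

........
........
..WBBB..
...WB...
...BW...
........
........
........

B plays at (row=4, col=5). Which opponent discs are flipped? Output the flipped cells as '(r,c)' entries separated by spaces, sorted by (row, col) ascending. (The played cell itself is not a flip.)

Dir NW: first cell 'B' (not opp) -> no flip
Dir N: first cell '.' (not opp) -> no flip
Dir NE: first cell '.' (not opp) -> no flip
Dir W: opp run (4,4) capped by B -> flip
Dir E: first cell '.' (not opp) -> no flip
Dir SW: first cell '.' (not opp) -> no flip
Dir S: first cell '.' (not opp) -> no flip
Dir SE: first cell '.' (not opp) -> no flip

Answer: (4,4)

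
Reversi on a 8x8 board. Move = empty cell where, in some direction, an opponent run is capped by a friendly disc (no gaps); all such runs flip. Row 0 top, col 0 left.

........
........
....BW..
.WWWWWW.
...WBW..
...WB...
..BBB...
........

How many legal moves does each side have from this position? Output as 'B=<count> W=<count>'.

-- B to move --
(1,4): no bracket -> illegal
(1,5): no bracket -> illegal
(1,6): no bracket -> illegal
(2,0): no bracket -> illegal
(2,1): flips 2 -> legal
(2,2): flips 1 -> legal
(2,3): flips 3 -> legal
(2,6): flips 2 -> legal
(2,7): flips 2 -> legal
(3,0): no bracket -> illegal
(3,7): no bracket -> illegal
(4,0): no bracket -> illegal
(4,1): no bracket -> illegal
(4,2): flips 3 -> legal
(4,6): flips 2 -> legal
(4,7): no bracket -> illegal
(5,2): flips 1 -> legal
(5,5): no bracket -> illegal
(5,6): no bracket -> illegal
B mobility = 8
-- W to move --
(1,3): flips 1 -> legal
(1,4): flips 1 -> legal
(1,5): flips 1 -> legal
(2,3): flips 1 -> legal
(5,1): no bracket -> illegal
(5,2): no bracket -> illegal
(5,5): flips 2 -> legal
(6,1): no bracket -> illegal
(6,5): flips 1 -> legal
(7,1): flips 1 -> legal
(7,2): flips 2 -> legal
(7,3): flips 1 -> legal
(7,4): flips 3 -> legal
(7,5): flips 1 -> legal
W mobility = 11

Answer: B=8 W=11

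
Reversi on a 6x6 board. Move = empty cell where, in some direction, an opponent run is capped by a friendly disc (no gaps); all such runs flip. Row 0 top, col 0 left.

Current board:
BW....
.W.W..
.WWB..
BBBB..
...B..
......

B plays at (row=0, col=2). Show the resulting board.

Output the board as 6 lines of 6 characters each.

Answer: BBB...
.W.W..
.WWB..
BBBB..
...B..
......

Derivation:
Place B at (0,2); scan 8 dirs for brackets.
Dir NW: edge -> no flip
Dir N: edge -> no flip
Dir NE: edge -> no flip
Dir W: opp run (0,1) capped by B -> flip
Dir E: first cell '.' (not opp) -> no flip
Dir SW: opp run (1,1), next='.' -> no flip
Dir S: first cell '.' (not opp) -> no flip
Dir SE: opp run (1,3), next='.' -> no flip
All flips: (0,1)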